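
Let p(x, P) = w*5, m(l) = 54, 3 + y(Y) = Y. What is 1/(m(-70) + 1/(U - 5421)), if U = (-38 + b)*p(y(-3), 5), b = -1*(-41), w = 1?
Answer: 5406/291923 ≈ 0.018519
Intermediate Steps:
y(Y) = -3 + Y
b = 41
p(x, P) = 5 (p(x, P) = 1*5 = 5)
U = 15 (U = (-38 + 41)*5 = 3*5 = 15)
1/(m(-70) + 1/(U - 5421)) = 1/(54 + 1/(15 - 5421)) = 1/(54 + 1/(-5406)) = 1/(54 - 1/5406) = 1/(291923/5406) = 5406/291923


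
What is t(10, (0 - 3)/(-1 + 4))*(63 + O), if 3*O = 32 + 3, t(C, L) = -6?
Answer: -448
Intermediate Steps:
O = 35/3 (O = (32 + 3)/3 = (⅓)*35 = 35/3 ≈ 11.667)
t(10, (0 - 3)/(-1 + 4))*(63 + O) = -6*(63 + 35/3) = -6*224/3 = -448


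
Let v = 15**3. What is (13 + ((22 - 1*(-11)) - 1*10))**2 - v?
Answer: -2079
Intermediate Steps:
v = 3375
(13 + ((22 - 1*(-11)) - 1*10))**2 - v = (13 + ((22 - 1*(-11)) - 1*10))**2 - 1*3375 = (13 + ((22 + 11) - 10))**2 - 3375 = (13 + (33 - 10))**2 - 3375 = (13 + 23)**2 - 3375 = 36**2 - 3375 = 1296 - 3375 = -2079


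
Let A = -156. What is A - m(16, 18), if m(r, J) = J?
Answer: -174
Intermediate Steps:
A - m(16, 18) = -156 - 1*18 = -156 - 18 = -174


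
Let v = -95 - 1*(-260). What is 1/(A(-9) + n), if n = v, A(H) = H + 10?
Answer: 1/166 ≈ 0.0060241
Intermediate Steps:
v = 165 (v = -95 + 260 = 165)
A(H) = 10 + H
n = 165
1/(A(-9) + n) = 1/((10 - 9) + 165) = 1/(1 + 165) = 1/166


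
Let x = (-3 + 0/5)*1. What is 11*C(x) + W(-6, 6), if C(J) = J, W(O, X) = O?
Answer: -39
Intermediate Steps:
x = -3 (x = (-3 + 0*(⅕))*1 = (-3 + 0)*1 = -3*1 = -3)
11*C(x) + W(-6, 6) = 11*(-3) - 6 = -33 - 6 = -39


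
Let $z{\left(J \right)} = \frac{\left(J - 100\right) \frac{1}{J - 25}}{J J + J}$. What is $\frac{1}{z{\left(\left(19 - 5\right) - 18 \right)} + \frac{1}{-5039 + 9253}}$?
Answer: $\frac{366618}{109651} \approx 3.3435$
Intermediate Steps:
$z{\left(J \right)} = \frac{-100 + J}{\left(-25 + J\right) \left(J + J^{2}\right)}$ ($z{\left(J \right)} = \frac{\left(-100 + J\right) \frac{1}{-25 + J}}{J^{2} + J} = \frac{\frac{1}{-25 + J} \left(-100 + J\right)}{J + J^{2}} = \frac{-100 + J}{\left(-25 + J\right) \left(J + J^{2}\right)}$)
$\frac{1}{z{\left(\left(19 - 5\right) - 18 \right)} + \frac{1}{-5039 + 9253}} = \frac{1}{\frac{100 - \left(\left(19 - 5\right) - 18\right)}{\left(\left(19 - 5\right) - 18\right) \left(25 - \left(\left(19 - 5\right) - 18\right)^{2} + 24 \left(\left(19 - 5\right) - 18\right)\right)} + \frac{1}{-5039 + 9253}} = \frac{1}{\frac{100 - \left(14 - 18\right)}{\left(14 - 18\right) \left(25 - \left(14 - 18\right)^{2} + 24 \left(14 - 18\right)\right)} + \frac{1}{4214}} = \frac{1}{\frac{100 - -4}{\left(-4\right) \left(25 - \left(-4\right)^{2} + 24 \left(-4\right)\right)} + \frac{1}{4214}} = \frac{1}{- \frac{100 + 4}{4 \left(25 - 16 - 96\right)} + \frac{1}{4214}} = \frac{1}{\left(- \frac{1}{4}\right) \frac{1}{25 - 16 - 96} \cdot 104 + \frac{1}{4214}} = \frac{1}{\left(- \frac{1}{4}\right) \frac{1}{-87} \cdot 104 + \frac{1}{4214}} = \frac{1}{\left(- \frac{1}{4}\right) \left(- \frac{1}{87}\right) 104 + \frac{1}{4214}} = \frac{1}{\frac{26}{87} + \frac{1}{4214}} = \frac{1}{\frac{109651}{366618}} = \frac{366618}{109651}$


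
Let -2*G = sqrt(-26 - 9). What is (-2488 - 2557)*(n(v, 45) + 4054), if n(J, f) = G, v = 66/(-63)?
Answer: -20452430 + 5045*I*sqrt(35)/2 ≈ -2.0452e+7 + 14923.0*I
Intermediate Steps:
v = -22/21 (v = 66*(-1/63) = -22/21 ≈ -1.0476)
G = -I*sqrt(35)/2 (G = -sqrt(-26 - 9)/2 = -I*sqrt(35)/2 ≈ -2.958*I)
n(J, f) = -I*sqrt(35)/2
(-2488 - 2557)*(n(v, 45) + 4054) = (-2488 - 2557)*(-I*sqrt(35)/2 + 4054) = -5045*(4054 - I*sqrt(35)/2) = -20452430 + 5045*I*sqrt(35)/2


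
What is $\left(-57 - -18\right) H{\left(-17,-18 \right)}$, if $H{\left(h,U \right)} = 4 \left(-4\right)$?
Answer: $624$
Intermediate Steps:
$H{\left(h,U \right)} = -16$
$\left(-57 - -18\right) H{\left(-17,-18 \right)} = \left(-57 - -18\right) \left(-16\right) = \left(-57 + 18\right) \left(-16\right) = \left(-39\right) \left(-16\right) = 624$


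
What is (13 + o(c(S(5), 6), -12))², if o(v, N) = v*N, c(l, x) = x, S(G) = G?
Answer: 3481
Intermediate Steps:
o(v, N) = N*v
(13 + o(c(S(5), 6), -12))² = (13 - 12*6)² = (13 - 72)² = (-59)² = 3481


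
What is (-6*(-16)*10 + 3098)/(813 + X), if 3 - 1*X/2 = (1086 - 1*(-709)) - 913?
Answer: -4058/945 ≈ -4.2942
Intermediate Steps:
X = -1758 (X = 6 - 2*((1086 - 1*(-709)) - 913) = 6 - 2*((1086 + 709) - 913) = 6 - 2*(1795 - 913) = 6 - 2*882 = 6 - 1764 = -1758)
(-6*(-16)*10 + 3098)/(813 + X) = (-6*(-16)*10 + 3098)/(813 - 1758) = (96*10 + 3098)/(-945) = (960 + 3098)*(-1/945) = 4058*(-1/945) = -4058/945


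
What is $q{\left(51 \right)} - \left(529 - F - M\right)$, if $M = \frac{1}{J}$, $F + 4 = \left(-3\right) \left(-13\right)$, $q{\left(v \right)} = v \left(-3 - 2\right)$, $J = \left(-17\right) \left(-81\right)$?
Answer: $- \frac{1031372}{1377} \approx -749.0$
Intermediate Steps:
$J = 1377$
$q{\left(v \right)} = - 5 v$ ($q{\left(v \right)} = v \left(-5\right) = - 5 v$)
$F = 35$ ($F = -4 - -39 = -4 + 39 = 35$)
$M = \frac{1}{1377} \approx 0.00072622$
$q{\left(51 \right)} - \left(529 - F - M\right) = \left(-5\right) 51 + \left(\left(35 + \frac{1}{1377}\right) - 529\right) = -255 + \left(\frac{48196}{1377} - 529\right) = -255 - \frac{680237}{1377} = - \frac{1031372}{1377}$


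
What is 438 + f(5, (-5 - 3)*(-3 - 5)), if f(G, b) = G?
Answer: 443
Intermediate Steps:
438 + f(5, (-5 - 3)*(-3 - 5)) = 438 + 5 = 443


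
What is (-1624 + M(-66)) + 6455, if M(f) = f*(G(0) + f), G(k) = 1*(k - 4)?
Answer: 9451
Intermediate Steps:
G(k) = -4 + k (G(k) = 1*(-4 + k) = -4 + k)
M(f) = f*(-4 + f) (M(f) = f*((-4 + 0) + f) = f*(-4 + f))
(-1624 + M(-66)) + 6455 = (-1624 - 66*(-4 - 66)) + 6455 = (-1624 - 66*(-70)) + 6455 = (-1624 + 4620) + 6455 = 2996 + 6455 = 9451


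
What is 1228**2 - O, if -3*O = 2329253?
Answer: 6853205/3 ≈ 2.2844e+6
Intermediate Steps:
O = -2329253/3 (O = -1/3*2329253 = -2329253/3 ≈ -7.7642e+5)
1228**2 - O = 1228**2 - 1*(-2329253/3) = 1507984 + 2329253/3 = 6853205/3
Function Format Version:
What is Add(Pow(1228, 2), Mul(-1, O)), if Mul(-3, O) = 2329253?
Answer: Rational(6853205, 3) ≈ 2.2844e+6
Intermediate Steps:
O = Rational(-2329253, 3) (O = Mul(Rational(-1, 3), 2329253) = Rational(-2329253, 3) ≈ -7.7642e+5)
Add(Pow(1228, 2), Mul(-1, O)) = Add(Pow(1228, 2), Mul(-1, Rational(-2329253, 3))) = Add(1507984, Rational(2329253, 3)) = Rational(6853205, 3)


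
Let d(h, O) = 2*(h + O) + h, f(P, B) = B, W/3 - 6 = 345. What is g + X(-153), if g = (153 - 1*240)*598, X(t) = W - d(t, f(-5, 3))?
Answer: -50520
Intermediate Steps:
W = 1053 (W = 18 + 3*345 = 18 + 1035 = 1053)
d(h, O) = 2*O + 3*h (d(h, O) = 2*(O + h) + h = (2*O + 2*h) + h = 2*O + 3*h)
X(t) = 1047 - 3*t (X(t) = 1053 - (2*3 + 3*t) = 1053 - (6 + 3*t) = 1053 + (-6 - 3*t) = 1047 - 3*t)
g = -52026 (g = (153 - 240)*598 = -87*598 = -52026)
g + X(-153) = -52026 + (1047 - 3*(-153)) = -52026 + (1047 + 459) = -52026 + 1506 = -50520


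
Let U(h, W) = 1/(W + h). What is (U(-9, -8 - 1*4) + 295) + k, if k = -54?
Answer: 5060/21 ≈ 240.95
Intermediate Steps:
(U(-9, -8 - 1*4) + 295) + k = (1/((-8 - 1*4) - 9) + 295) - 54 = (1/((-8 - 4) - 9) + 295) - 54 = (1/(-12 - 9) + 295) - 54 = (1/(-21) + 295) - 54 = (-1/21 + 295) - 54 = 6194/21 - 54 = 5060/21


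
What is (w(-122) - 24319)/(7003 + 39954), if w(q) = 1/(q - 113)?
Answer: -5714966/11034895 ≈ -0.51790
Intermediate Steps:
w(q) = 1/(-113 + q)
(w(-122) - 24319)/(7003 + 39954) = (1/(-113 - 122) - 24319)/(7003 + 39954) = (1/(-235) - 24319)/46957 = (-1/235 - 24319)*(1/46957) = -5714966/235*1/46957 = -5714966/11034895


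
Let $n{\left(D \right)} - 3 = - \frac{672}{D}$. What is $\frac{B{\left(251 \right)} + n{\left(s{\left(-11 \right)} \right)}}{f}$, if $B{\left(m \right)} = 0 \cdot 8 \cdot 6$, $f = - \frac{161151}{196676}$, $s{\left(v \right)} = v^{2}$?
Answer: $\frac{20257628}{6499757} \approx 3.1167$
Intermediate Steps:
$f = - \frac{161151}{196676}$ ($f = \left(-161151\right) \frac{1}{196676} = - \frac{161151}{196676} \approx -0.81937$)
$B{\left(m \right)} = 0$ ($B{\left(m \right)} = 0 \cdot 6 = 0$)
$n{\left(D \right)} = 3 - \frac{672}{D}$
$\frac{B{\left(251 \right)} + n{\left(s{\left(-11 \right)} \right)}}{f} = \frac{0 + \left(3 - \frac{672}{\left(-11\right)^{2}}\right)}{- \frac{161151}{196676}} = \left(0 + \left(3 - \frac{672}{121}\right)\right) \left(- \frac{196676}{161151}\right) = \left(0 - \frac{309}{121}\right) \left(- \frac{196676}{161151}\right) = \left(- \frac{309}{121}\right) \left(- \frac{196676}{161151}\right) = \frac{20257628}{6499757}$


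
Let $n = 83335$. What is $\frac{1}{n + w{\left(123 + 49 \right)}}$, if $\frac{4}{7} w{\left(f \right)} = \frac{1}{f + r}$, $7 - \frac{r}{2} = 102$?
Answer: $\frac{72}{6000113} \approx 1.2 \cdot 10^{-5}$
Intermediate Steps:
$r = -190$ ($r = 14 - 204 = -190$)
$w{\left(f \right)} = \frac{7}{4 \left(-190 + f\right)}$ ($w{\left(f \right)} = \frac{7}{4 \left(f - 190\right)} = \frac{7}{4 \left(-190 + f\right)}$)
$\frac{1}{n + w{\left(123 + 49 \right)}} = \frac{1}{83335 + \frac{7}{4 \left(-190 + \left(123 + 49\right)\right)}} = \frac{1}{83335 + \frac{7}{4 \left(-190 + 172\right)}} = \frac{1}{83335 + \frac{7}{4 \left(-18\right)}} = \frac{1}{83335 + \frac{7}{4} \left(- \frac{1}{18}\right)} = \frac{1}{83335 - \frac{7}{72}} = \frac{1}{\frac{6000113}{72}} = \frac{72}{6000113}$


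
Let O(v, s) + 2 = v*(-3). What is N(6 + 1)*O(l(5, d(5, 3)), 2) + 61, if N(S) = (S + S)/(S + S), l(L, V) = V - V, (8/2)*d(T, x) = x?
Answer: 59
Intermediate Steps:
d(T, x) = x/4
l(L, V) = 0
N(S) = 1 (N(S) = (2*S)/((2*S)) = (2*S)*(1/(2*S)) = 1)
O(v, s) = -2 - 3*v (O(v, s) = -2 + v*(-3) = -2 - 3*v)
N(6 + 1)*O(l(5, d(5, 3)), 2) + 61 = 1*(-2 - 3*0) + 61 = 1*(-2 + 0) + 61 = 1*(-2) + 61 = -2 + 61 = 59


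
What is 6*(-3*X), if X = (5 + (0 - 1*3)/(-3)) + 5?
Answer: -198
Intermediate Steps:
X = 11 (X = (5 + (0 - 3)*(-⅓)) + 5 = (5 - 3*(-⅓)) + 5 = (5 + 1) + 5 = 6 + 5 = 11)
6*(-3*X) = 6*(-3*11) = 6*(-33) = -198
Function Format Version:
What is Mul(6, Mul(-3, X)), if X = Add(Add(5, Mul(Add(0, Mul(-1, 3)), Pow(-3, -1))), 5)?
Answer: -198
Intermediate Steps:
X = 11 (X = Add(Add(5, Mul(Add(0, -3), Rational(-1, 3))), 5) = Add(Add(5, Mul(-3, Rational(-1, 3))), 5) = Add(Add(5, 1), 5) = Add(6, 5) = 11)
Mul(6, Mul(-3, X)) = Mul(6, Mul(-3, 11)) = Mul(6, -33) = -198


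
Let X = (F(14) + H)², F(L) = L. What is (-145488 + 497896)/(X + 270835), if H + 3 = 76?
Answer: 12586/9943 ≈ 1.2658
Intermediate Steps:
H = 73 (H = -3 + 76 = 73)
X = 7569 (X = (14 + 73)² = 87² = 7569)
(-145488 + 497896)/(X + 270835) = (-145488 + 497896)/(7569 + 270835) = 352408/278404 = 352408*(1/278404) = 12586/9943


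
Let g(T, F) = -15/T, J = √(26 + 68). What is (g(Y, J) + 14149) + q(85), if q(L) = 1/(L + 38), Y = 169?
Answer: 294113587/20787 ≈ 14149.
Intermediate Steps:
J = √94 ≈ 9.6954
q(L) = 1/(38 + L)
(g(Y, J) + 14149) + q(85) = (-15/169 + 14149) + 1/(38 + 85) = (-15*1/169 + 14149) + 1/123 = (-15/169 + 14149) + 1/123 = 2391166/169 + 1/123 = 294113587/20787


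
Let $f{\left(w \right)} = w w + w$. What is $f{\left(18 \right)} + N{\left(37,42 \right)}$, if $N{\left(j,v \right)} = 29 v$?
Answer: $1560$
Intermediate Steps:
$f{\left(w \right)} = w + w^{2}$ ($f{\left(w \right)} = w^{2} + w = w + w^{2}$)
$f{\left(18 \right)} + N{\left(37,42 \right)} = 18 \left(1 + 18\right) + 29 \cdot 42 = 18 \cdot 19 + 1218 = 342 + 1218 = 1560$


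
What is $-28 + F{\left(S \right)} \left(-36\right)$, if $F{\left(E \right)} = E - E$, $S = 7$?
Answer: $-28$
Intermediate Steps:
$F{\left(E \right)} = 0$
$-28 + F{\left(S \right)} \left(-36\right) = -28 + 0 \left(-36\right) = -28 + 0 = -28$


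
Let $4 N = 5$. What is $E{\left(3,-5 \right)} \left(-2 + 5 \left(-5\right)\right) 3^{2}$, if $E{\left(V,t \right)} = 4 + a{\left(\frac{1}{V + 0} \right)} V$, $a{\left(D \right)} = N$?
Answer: $- \frac{7533}{4} \approx -1883.3$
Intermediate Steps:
$N = \frac{5}{4}$ ($N = \frac{1}{4} \cdot 5 = \frac{5}{4} \approx 1.25$)
$a{\left(D \right)} = \frac{5}{4}$
$E{\left(V,t \right)} = 4 + \frac{5 V}{4}$
$E{\left(3,-5 \right)} \left(-2 + 5 \left(-5\right)\right) 3^{2} = \left(4 + \frac{5}{4} \cdot 3\right) \left(-2 + 5 \left(-5\right)\right) 3^{2} = \left(4 + \frac{15}{4}\right) \left(-2 - 25\right) 9 = \frac{31}{4} \left(-27\right) 9 = \left(- \frac{837}{4}\right) 9 = - \frac{7533}{4}$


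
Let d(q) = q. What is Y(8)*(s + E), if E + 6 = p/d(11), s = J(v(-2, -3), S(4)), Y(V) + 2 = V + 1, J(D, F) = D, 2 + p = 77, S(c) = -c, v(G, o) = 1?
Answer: 140/11 ≈ 12.727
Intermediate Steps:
p = 75 (p = -2 + 77 = 75)
Y(V) = -1 + V (Y(V) = -2 + (V + 1) = -2 + (1 + V) = -1 + V)
s = 1
E = 9/11 (E = -6 + 75/11 = 9/11 ≈ 0.81818)
Y(8)*(s + E) = (-1 + 8)*(1 + 9/11) = 7*(20/11) = 140/11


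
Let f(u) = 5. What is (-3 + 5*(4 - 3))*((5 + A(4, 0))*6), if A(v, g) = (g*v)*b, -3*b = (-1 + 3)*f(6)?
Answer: 60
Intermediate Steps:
b = -10/3 (b = -(-1 + 3)*5/3 = -2*5/3 = -⅓*10 = -10/3 ≈ -3.3333)
A(v, g) = -10*g*v/3 (A(v, g) = (g*v)*(-10/3) = -10*g*v/3)
(-3 + 5*(4 - 3))*((5 + A(4, 0))*6) = (-3 + 5*(4 - 3))*((5 - 10/3*0*4)*6) = (-3 + 5*1)*((5 + 0)*6) = (-3 + 5)*(5*6) = 2*30 = 60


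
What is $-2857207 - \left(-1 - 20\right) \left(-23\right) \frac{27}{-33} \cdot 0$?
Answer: $-2857207$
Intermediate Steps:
$-2857207 - \left(-1 - 20\right) \left(-23\right) \frac{27}{-33} \cdot 0 = -2857207 - \left(-1 - 20\right) \left(-23\right) 27 \left(- \frac{1}{33}\right) 0 = -2857207 - \left(-21\right) \left(-23\right) \left(- \frac{9}{11}\right) 0 = -2857207 - 483 \left(- \frac{9}{11}\right) 0 = -2857207 - \left(- \frac{4347}{11}\right) 0 = -2857207 - 0 = -2857207 + 0 = -2857207$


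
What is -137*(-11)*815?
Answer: 1228205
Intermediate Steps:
-137*(-11)*815 = 1507*815 = 1228205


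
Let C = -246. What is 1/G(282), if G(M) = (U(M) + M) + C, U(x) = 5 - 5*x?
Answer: -1/1369 ≈ -0.00073046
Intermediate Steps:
G(M) = -241 - 4*M (G(M) = ((5 - 5*M) + M) - 246 = (5 - 4*M) - 246 = -241 - 4*M)
1/G(282) = 1/(-241 - 4*282) = 1/(-241 - 1128) = 1/(-1369) = -1/1369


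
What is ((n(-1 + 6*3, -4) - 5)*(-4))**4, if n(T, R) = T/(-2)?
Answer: 8503056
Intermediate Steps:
n(T, R) = -T/2 (n(T, R) = T*(-1/2) = -T/2)
((n(-1 + 6*3, -4) - 5)*(-4))**4 = ((-(-1 + 6*3)/2 - 5)*(-4))**4 = ((-(-1 + 18)/2 - 5)*(-4))**4 = ((-1/2*17 - 5)*(-4))**4 = ((-17/2 - 5)*(-4))**4 = (-27/2*(-4))**4 = 54**4 = 8503056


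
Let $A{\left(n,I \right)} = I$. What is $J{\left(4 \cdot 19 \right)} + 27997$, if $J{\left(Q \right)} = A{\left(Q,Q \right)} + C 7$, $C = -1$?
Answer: $28066$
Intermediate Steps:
$J{\left(Q \right)} = -7 + Q$ ($J{\left(Q \right)} = Q - 7 = -7 + Q$)
$J{\left(4 \cdot 19 \right)} + 27997 = \left(-7 + 4 \cdot 19\right) + 27997 = \left(-7 + 76\right) + 27997 = 69 + 27997 = 28066$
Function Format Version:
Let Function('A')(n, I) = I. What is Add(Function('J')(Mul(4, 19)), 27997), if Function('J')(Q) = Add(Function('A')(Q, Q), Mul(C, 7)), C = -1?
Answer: 28066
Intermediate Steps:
Function('J')(Q) = Add(-7, Q) (Function('J')(Q) = Add(Q, Mul(-1, 7)) = Add(Q, -7) = Add(-7, Q))
Add(Function('J')(Mul(4, 19)), 27997) = Add(Add(-7, Mul(4, 19)), 27997) = Add(Add(-7, 76), 27997) = Add(69, 27997) = 28066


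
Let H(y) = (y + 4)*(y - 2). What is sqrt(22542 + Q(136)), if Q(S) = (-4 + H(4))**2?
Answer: sqrt(22686) ≈ 150.62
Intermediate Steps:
H(y) = (-2 + y)*(4 + y) (H(y) = (4 + y)*(-2 + y) = (-2 + y)*(4 + y))
Q(S) = 144 (Q(S) = (-4 + (-8 + 4**2 + 2*4))**2 = (-4 + (-8 + 16 + 8))**2 = (-4 + 16)**2 = 12**2 = 144)
sqrt(22542 + Q(136)) = sqrt(22542 + 144) = sqrt(22686)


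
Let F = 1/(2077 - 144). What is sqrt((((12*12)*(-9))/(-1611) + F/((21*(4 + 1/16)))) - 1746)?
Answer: I*sqrt(389295302619191789730)/472299555 ≈ 41.776*I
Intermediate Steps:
F = 1/1933 ≈ 0.00051733
sqrt((((12*12)*(-9))/(-1611) + F/((21*(4 + 1/16)))) - 1746) = sqrt((((12*12)*(-9))/(-1611) + 1/(1933*((21*(4 + 1/16))))) - 1746) = sqrt(((144*(-9))*(-1/1611) + 1/(1933*((21*(4 + 1/16))))) - 1746) = sqrt((-1296*(-1/1611) + 1/(1933*((21*(65/16))))) - 1746) = sqrt((144/179 + 1/(1933*(1365/16))) - 1746) = sqrt((144/179 + (1/1933)*(16/1365)) - 1746) = sqrt((144/179 + 16/2638545) - 1746) = sqrt(379953344/472299555 - 1746) = sqrt(-824255069686/472299555) = I*sqrt(389295302619191789730)/472299555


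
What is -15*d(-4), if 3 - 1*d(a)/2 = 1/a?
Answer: -195/2 ≈ -97.500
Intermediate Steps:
d(a) = 6 - 2/a
-15*d(-4) = -15*(6 - 2/(-4)) = -15*(6 - 2*(-¼)) = -15*(6 + ½) = -15*13/2 = -195/2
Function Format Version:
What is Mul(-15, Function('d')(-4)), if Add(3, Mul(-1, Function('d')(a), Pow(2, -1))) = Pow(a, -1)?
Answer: Rational(-195, 2) ≈ -97.500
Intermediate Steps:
Function('d')(a) = Add(6, Mul(-2, Pow(a, -1)))
Mul(-15, Function('d')(-4)) = Mul(-15, Add(6, Mul(-2, Pow(-4, -1)))) = Mul(-15, Add(6, Mul(-2, Rational(-1, 4)))) = Mul(-15, Add(6, Rational(1, 2))) = Mul(-15, Rational(13, 2)) = Rational(-195, 2)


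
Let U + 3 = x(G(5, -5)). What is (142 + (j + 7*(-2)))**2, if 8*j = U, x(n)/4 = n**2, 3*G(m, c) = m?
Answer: 86285521/5184 ≈ 16645.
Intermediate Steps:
G(m, c) = m/3
x(n) = 4*n**2
U = 73/9 (U = -3 + 4*((1/3)*5)**2 = -3 + 4*(5/3)**2 = -3 + 4*(25/9) = -3 + 100/9 = 73/9 ≈ 8.1111)
j = 73/72 (j = (1/8)*(73/9) = 73/72 ≈ 1.0139)
(142 + (j + 7*(-2)))**2 = (142 + (73/72 + 7*(-2)))**2 = (142 + (73/72 - 14))**2 = (142 - 935/72)**2 = (9289/72)**2 = 86285521/5184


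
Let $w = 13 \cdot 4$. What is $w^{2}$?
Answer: $2704$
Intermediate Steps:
$w = 52$
$w^{2} = 52^{2} = 2704$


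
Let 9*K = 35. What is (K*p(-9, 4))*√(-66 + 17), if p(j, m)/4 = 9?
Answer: 980*I ≈ 980.0*I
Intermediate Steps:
K = 35/9 (K = (⅑)*35 = 35/9 ≈ 3.8889)
p(j, m) = 36 (p(j, m) = 4*9 = 36)
(K*p(-9, 4))*√(-66 + 17) = ((35/9)*36)*√(-66 + 17) = 140*√(-49) = 140*(7*I) = 980*I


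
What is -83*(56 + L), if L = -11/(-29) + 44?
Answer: -241613/29 ≈ -8331.5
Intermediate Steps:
L = 1287/29 (L = -11*(-1/29) + 44 = 11/29 + 44 = 1287/29 ≈ 44.379)
-83*(56 + L) = -83*(56 + 1287/29) = -83*2911/29 = -241613/29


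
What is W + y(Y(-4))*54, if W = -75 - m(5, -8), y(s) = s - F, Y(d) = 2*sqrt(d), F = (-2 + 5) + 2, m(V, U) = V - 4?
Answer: -346 + 216*I ≈ -346.0 + 216.0*I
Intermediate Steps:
m(V, U) = -4 + V
F = 5 (F = 3 + 2 = 5)
y(s) = -5 + s (y(s) = s - 1*5 = s - 5 = -5 + s)
W = -76 (W = -75 - (-4 + 5) = -75 - 1*1 = -75 - 1 = -76)
W + y(Y(-4))*54 = -76 + (-5 + 2*sqrt(-4))*54 = -76 + (-5 + 2*(2*I))*54 = -76 + (-5 + 4*I)*54 = -76 + (-270 + 216*I) = -346 + 216*I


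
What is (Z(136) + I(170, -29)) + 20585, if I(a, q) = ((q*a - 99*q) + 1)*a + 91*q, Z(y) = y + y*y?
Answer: -313282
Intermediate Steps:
Z(y) = y + y²
I(a, q) = 91*q + a*(1 - 99*q + a*q) (I(a, q) = ((a*q - 99*q) + 1)*a + 91*q = ((-99*q + a*q) + 1)*a + 91*q = (1 - 99*q + a*q)*a + 91*q = a*(1 - 99*q + a*q) + 91*q = 91*q + a*(1 - 99*q + a*q))
(Z(136) + I(170, -29)) + 20585 = (136*(1 + 136) + (170 + 91*(-29) - 29*170² - 99*170*(-29))) + 20585 = (136*137 + (170 - 2639 - 29*28900 + 488070)) + 20585 = (18632 + (170 - 2639 - 838100 + 488070)) + 20585 = (18632 - 352499) + 20585 = -333867 + 20585 = -313282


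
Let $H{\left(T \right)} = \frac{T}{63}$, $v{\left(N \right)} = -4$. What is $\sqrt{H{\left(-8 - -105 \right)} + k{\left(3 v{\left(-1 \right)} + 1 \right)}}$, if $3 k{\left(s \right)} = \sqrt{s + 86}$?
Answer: $\frac{\sqrt{679 + 735 \sqrt{3}}}{21} \approx 2.1039$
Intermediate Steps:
$H{\left(T \right)} = \frac{T}{63}$ ($H{\left(T \right)} = T \frac{1}{63} = \frac{T}{63}$)
$k{\left(s \right)} = \frac{\sqrt{86 + s}}{3}$ ($k{\left(s \right)} = \frac{\sqrt{s + 86}}{3} = \frac{\sqrt{86 + s}}{3}$)
$\sqrt{H{\left(-8 - -105 \right)} + k{\left(3 v{\left(-1 \right)} + 1 \right)}} = \sqrt{\frac{-8 - -105}{63} + \frac{\sqrt{86 + \left(3 \left(-4\right) + 1\right)}}{3}} = \sqrt{\frac{-8 + 105}{63} + \frac{\sqrt{86 + \left(-12 + 1\right)}}{3}} = \sqrt{\frac{1}{63} \cdot 97 + \frac{\sqrt{86 - 11}}{3}} = \sqrt{\frac{97}{63} + \frac{\sqrt{75}}{3}} = \sqrt{\frac{97}{63} + \frac{5 \sqrt{3}}{3}}$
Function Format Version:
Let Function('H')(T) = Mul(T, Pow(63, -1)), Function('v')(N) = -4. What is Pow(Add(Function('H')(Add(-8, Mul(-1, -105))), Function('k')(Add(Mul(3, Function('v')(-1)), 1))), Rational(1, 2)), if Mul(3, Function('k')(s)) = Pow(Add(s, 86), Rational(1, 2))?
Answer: Mul(Rational(1, 21), Pow(Add(679, Mul(735, Pow(3, Rational(1, 2)))), Rational(1, 2))) ≈ 2.1039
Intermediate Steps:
Function('H')(T) = Mul(Rational(1, 63), T) (Function('H')(T) = Mul(T, Rational(1, 63)) = Mul(Rational(1, 63), T))
Function('k')(s) = Mul(Rational(1, 3), Pow(Add(86, s), Rational(1, 2))) (Function('k')(s) = Mul(Rational(1, 3), Pow(Add(s, 86), Rational(1, 2))) = Mul(Rational(1, 3), Pow(Add(86, s), Rational(1, 2))))
Pow(Add(Function('H')(Add(-8, Mul(-1, -105))), Function('k')(Add(Mul(3, Function('v')(-1)), 1))), Rational(1, 2)) = Pow(Add(Mul(Rational(1, 63), Add(-8, Mul(-1, -105))), Mul(Rational(1, 3), Pow(Add(86, Add(Mul(3, -4), 1)), Rational(1, 2)))), Rational(1, 2)) = Pow(Add(Mul(Rational(1, 63), Add(-8, 105)), Mul(Rational(1, 3), Pow(Add(86, Add(-12, 1)), Rational(1, 2)))), Rational(1, 2)) = Pow(Add(Mul(Rational(1, 63), 97), Mul(Rational(1, 3), Pow(Add(86, -11), Rational(1, 2)))), Rational(1, 2)) = Pow(Add(Rational(97, 63), Mul(Rational(1, 3), Pow(75, Rational(1, 2)))), Rational(1, 2)) = Pow(Add(Rational(97, 63), Mul(Rational(1, 3), Mul(5, Pow(3, Rational(1, 2))))), Rational(1, 2)) = Pow(Add(Rational(97, 63), Mul(Rational(5, 3), Pow(3, Rational(1, 2)))), Rational(1, 2))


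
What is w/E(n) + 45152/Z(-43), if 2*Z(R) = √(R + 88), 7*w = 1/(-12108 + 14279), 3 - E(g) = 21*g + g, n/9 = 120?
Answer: -1/361035129 + 90304*√5/15 ≈ 13462.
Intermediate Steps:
n = 1080 (n = 9*120 = 1080)
E(g) = 3 - 22*g (E(g) = 3 - (21*g + g) = 3 - 22*g)
w = 1/15197 (w = 1/(7*(-12108 + 14279)) = (⅐)/2171 = (⅐)*(1/2171) = 1/15197 ≈ 6.5802e-5)
Z(R) = √(88 + R)/2 (Z(R) = √(R + 88)/2 = √(88 + R)/2)
w/E(n) + 45152/Z(-43) = 1/(15197*(3 - 22*1080)) + 45152/((√(88 - 43)/2)) = 1/(15197*(3 - 23760)) + 45152/((√45/2)) = (1/15197)/(-23757) + 45152/(((3*√5)/2)) = (1/15197)*(-1/23757) + 45152/((3*√5/2)) = -1/361035129 + 45152*(2*√5/15) = -1/361035129 + 90304*√5/15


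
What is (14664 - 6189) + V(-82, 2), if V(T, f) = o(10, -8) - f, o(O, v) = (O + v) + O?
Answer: 8485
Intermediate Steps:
o(O, v) = v + 2*O
V(T, f) = 12 - f (V(T, f) = (-8 + 2*10) - f = (-8 + 20) - f = 12 - f)
(14664 - 6189) + V(-82, 2) = (14664 - 6189) + (12 - 1*2) = 8475 + (12 - 2) = 8475 + 10 = 8485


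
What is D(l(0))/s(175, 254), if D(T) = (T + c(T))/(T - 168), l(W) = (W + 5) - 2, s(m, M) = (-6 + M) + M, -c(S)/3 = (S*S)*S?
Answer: 13/13805 ≈ 0.00094169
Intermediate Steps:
c(S) = -3*S³ (c(S) = -3*S*S*S = -3*S²*S = -3*S³)
s(m, M) = -6 + 2*M
l(W) = 3 + W (l(W) = (5 + W) - 2 = 3 + W)
D(T) = (T - 3*T³)/(-168 + T) (D(T) = (T - 3*T³)/(T - 168) = (T - 3*T³)/(-168 + T))
D(l(0))/s(175, 254) = (((3 + 0) - 3*(3 + 0)³)/(-168 + (3 + 0)))/(-6 + 2*254) = ((3 - 3*3³)/(-168 + 3))/(-6 + 508) = ((3 - 3*27)/(-165))/502 = -(3 - 81)/165*(1/502) = -1/165*(-78)*(1/502) = (26/55)*(1/502) = 13/13805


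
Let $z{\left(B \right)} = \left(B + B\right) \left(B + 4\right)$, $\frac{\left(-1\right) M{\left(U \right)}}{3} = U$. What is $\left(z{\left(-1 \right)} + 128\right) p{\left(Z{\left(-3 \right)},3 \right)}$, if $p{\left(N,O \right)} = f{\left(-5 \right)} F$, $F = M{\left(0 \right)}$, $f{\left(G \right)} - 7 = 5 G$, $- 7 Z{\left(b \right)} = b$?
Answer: $0$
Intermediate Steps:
$M{\left(U \right)} = - 3 U$
$Z{\left(b \right)} = - \frac{b}{7}$
$f{\left(G \right)} = 7 + 5 G$
$F = 0$ ($F = \left(-3\right) 0 = 0$)
$p{\left(N,O \right)} = 0$ ($p{\left(N,O \right)} = \left(7 + 5 \left(-5\right)\right) 0 = \left(7 - 25\right) 0 = \left(-18\right) 0 = 0$)
$z{\left(B \right)} = 2 B \left(4 + B\right)$
$\left(z{\left(-1 \right)} + 128\right) p{\left(Z{\left(-3 \right)},3 \right)} = \left(2 \left(-1\right) \left(4 - 1\right) + 128\right) 0 = \left(2 \left(-1\right) 3 + 128\right) 0 = \left(-6 + 128\right) 0 = 122 \cdot 0 = 0$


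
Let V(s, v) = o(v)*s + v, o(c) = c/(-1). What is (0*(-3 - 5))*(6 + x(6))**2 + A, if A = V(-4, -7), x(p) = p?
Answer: -35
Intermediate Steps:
o(c) = -c (o(c) = c*(-1) = -c)
V(s, v) = v - s*v (V(s, v) = (-v)*s + v = -s*v + v = v - s*v)
A = -35 (A = -7*(1 - 1*(-4)) = -7*(1 + 4) = -7*5 = -35)
(0*(-3 - 5))*(6 + x(6))**2 + A = (0*(-3 - 5))*(6 + 6)**2 - 35 = (0*(-8))*12**2 - 35 = 0*144 - 35 = 0 - 35 = -35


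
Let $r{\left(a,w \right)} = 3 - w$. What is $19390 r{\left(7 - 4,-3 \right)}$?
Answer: $116340$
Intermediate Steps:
$19390 r{\left(7 - 4,-3 \right)} = 19390 \left(3 - -3\right) = 19390 \left(3 + 3\right) = 19390 \cdot 6 = 116340$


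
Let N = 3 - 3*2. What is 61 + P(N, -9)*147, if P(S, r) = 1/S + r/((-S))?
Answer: -429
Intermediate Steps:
N = -3 (N = 3 - 6 = -3)
P(S, r) = 1/S - r/S (P(S, r) = 1/S + r*(-1/S) = 1/S - r/S)
61 + P(N, -9)*147 = 61 + ((1 - 1*(-9))/(-3))*147 = 61 - (1 + 9)/3*147 = 61 - ⅓*10*147 = 61 - 10/3*147 = 61 - 490 = -429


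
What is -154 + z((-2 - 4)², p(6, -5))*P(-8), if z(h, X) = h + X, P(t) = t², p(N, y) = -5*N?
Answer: 230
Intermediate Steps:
z(h, X) = X + h
-154 + z((-2 - 4)², p(6, -5))*P(-8) = -154 + (-5*6 + (-2 - 4)²)*(-8)² = -154 + (-30 + (-6)²)*64 = -154 + (-30 + 36)*64 = -154 + 6*64 = -154 + 384 = 230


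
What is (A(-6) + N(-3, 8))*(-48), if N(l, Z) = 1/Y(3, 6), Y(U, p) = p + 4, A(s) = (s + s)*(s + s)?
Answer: -34584/5 ≈ -6916.8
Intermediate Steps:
A(s) = 4*s**2 (A(s) = (2*s)*(2*s) = 4*s**2)
Y(U, p) = 4 + p
N(l, Z) = 1/10 (N(l, Z) = 1/(4 + 6) = 1/10)
(A(-6) + N(-3, 8))*(-48) = (4*(-6)**2 + 1/10)*(-48) = (4*36 + 1/10)*(-48) = (144 + 1/10)*(-48) = (1441/10)*(-48) = -34584/5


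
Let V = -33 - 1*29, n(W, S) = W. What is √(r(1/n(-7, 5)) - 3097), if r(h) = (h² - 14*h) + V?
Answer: 6*I*√4297/7 ≈ 56.187*I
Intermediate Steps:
V = -62 (V = -33 - 29 = -62)
r(h) = -62 + h² - 14*h (r(h) = (h² - 14*h) - 62 = -62 + h² - 14*h)
√(r(1/n(-7, 5)) - 3097) = √((-62 + (1/(-7))² - 14/(-7)) - 3097) = √((-62 + (-⅐)² - 14*(-⅐)) - 3097) = √((-62 + 1/49 + 2) - 3097) = √(-2939/49 - 3097) = √(-154692/49) = 6*I*√4297/7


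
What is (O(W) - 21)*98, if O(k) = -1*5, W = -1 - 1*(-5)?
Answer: -2548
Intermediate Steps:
W = 4 (W = -1 + 5 = 4)
O(k) = -5
(O(W) - 21)*98 = (-5 - 21)*98 = -26*98 = -2548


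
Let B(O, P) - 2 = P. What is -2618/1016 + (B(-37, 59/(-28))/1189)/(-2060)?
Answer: -22443302039/8709853040 ≈ -2.5768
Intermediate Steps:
B(O, P) = 2 + P
-2618/1016 + (B(-37, 59/(-28))/1189)/(-2060) = -2618/1016 + ((2 + 59/(-28))/1189)/(-2060) = -2618*1/1016 + ((2 + 59*(-1/28))*(1/1189))*(-1/2060) = -1309/508 + ((2 - 59/28)*(1/1189))*(-1/2060) = -1309/508 - 3/28*1/1189*(-1/2060) = -1309/508 - 3/33292*(-1/2060) = -1309/508 + 3/68581520 = -22443302039/8709853040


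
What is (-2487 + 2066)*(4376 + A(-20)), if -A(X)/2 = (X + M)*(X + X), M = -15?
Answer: -663496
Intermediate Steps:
A(X) = -4*X*(-15 + X) (A(X) = -2*(X - 15)*(X + X) = -2*(-15 + X)*2*X = -4*X*(-15 + X))
(-2487 + 2066)*(4376 + A(-20)) = (-2487 + 2066)*(4376 + 4*(-20)*(15 - 1*(-20))) = -421*(4376 + 4*(-20)*(15 + 20)) = -421*(4376 + 4*(-20)*35) = -421*(4376 - 2800) = -421*1576 = -663496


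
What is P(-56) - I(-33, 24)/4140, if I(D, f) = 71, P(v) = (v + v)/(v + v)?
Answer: 4069/4140 ≈ 0.98285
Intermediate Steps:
P(v) = 1 (P(v) = (2*v)/((2*v)) = (2*v)*(1/(2*v)) = 1)
P(-56) - I(-33, 24)/4140 = 1 - 71/4140 = 4069/4140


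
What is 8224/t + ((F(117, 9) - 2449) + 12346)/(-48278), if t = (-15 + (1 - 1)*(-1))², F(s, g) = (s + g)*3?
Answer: 394726397/10862550 ≈ 36.338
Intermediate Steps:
F(s, g) = 3*g + 3*s (F(s, g) = (g + s)*3 = 3*g + 3*s)
t = 225 (t = (-15 + 0*(-1))² = (-15 + 0)² = (-15)² = 225)
8224/t + ((F(117, 9) - 2449) + 12346)/(-48278) = 8224/225 + (((3*9 + 3*117) - 2449) + 12346)/(-48278) = 8224*(1/225) + (((27 + 351) - 2449) + 12346)*(-1/48278) = 8224/225 + ((378 - 2449) + 12346)*(-1/48278) = 8224/225 + (-2071 + 12346)*(-1/48278) = 8224/225 + 10275*(-1/48278) = 8224/225 - 10275/48278 = 394726397/10862550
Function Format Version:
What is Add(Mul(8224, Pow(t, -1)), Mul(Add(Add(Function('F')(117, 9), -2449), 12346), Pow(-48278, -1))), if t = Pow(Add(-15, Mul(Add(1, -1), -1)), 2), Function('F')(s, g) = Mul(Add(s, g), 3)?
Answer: Rational(394726397, 10862550) ≈ 36.338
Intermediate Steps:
Function('F')(s, g) = Add(Mul(3, g), Mul(3, s)) (Function('F')(s, g) = Mul(Add(g, s), 3) = Add(Mul(3, g), Mul(3, s)))
t = 225 (t = Pow(Add(-15, Mul(0, -1)), 2) = Pow(Add(-15, 0), 2) = Pow(-15, 2) = 225)
Add(Mul(8224, Pow(t, -1)), Mul(Add(Add(Function('F')(117, 9), -2449), 12346), Pow(-48278, -1))) = Add(Mul(8224, Pow(225, -1)), Mul(Add(Add(Add(Mul(3, 9), Mul(3, 117)), -2449), 12346), Pow(-48278, -1))) = Add(Mul(8224, Rational(1, 225)), Mul(Add(Add(Add(27, 351), -2449), 12346), Rational(-1, 48278))) = Add(Rational(8224, 225), Mul(Add(Add(378, -2449), 12346), Rational(-1, 48278))) = Add(Rational(8224, 225), Mul(Add(-2071, 12346), Rational(-1, 48278))) = Add(Rational(8224, 225), Mul(10275, Rational(-1, 48278))) = Add(Rational(8224, 225), Rational(-10275, 48278)) = Rational(394726397, 10862550)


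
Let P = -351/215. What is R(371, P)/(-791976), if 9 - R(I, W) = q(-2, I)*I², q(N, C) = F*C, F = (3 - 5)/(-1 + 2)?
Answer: -102129631/791976 ≈ -128.96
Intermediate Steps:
P = -351/215 (P = -351*1/215 = -351/215 ≈ -1.6326)
F = -2 (F = -2/1 = -2*1 = -2)
q(N, C) = -2*C
R(I, W) = 9 + 2*I³ (R(I, W) = 9 - (-2*I)*I² = 9 - (-2)*I³ = 9 + 2*I³)
R(371, P)/(-791976) = (9 + 2*371³)/(-791976) = (9 + 2*51064811)*(-1/791976) = (9 + 102129622)*(-1/791976) = 102129631*(-1/791976) = -102129631/791976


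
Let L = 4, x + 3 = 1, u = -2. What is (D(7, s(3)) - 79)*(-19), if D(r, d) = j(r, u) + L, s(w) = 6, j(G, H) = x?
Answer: 1463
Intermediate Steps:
x = -2 (x = -3 + 1 = -2)
j(G, H) = -2
D(r, d) = 2 (D(r, d) = -2 + 4 = 2)
(D(7, s(3)) - 79)*(-19) = (2 - 79)*(-19) = -77*(-19) = 1463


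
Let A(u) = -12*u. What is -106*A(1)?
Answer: 1272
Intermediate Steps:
-106*A(1) = -(-1272) = -106*(-12) = 1272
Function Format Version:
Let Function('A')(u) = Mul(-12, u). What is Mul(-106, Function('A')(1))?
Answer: 1272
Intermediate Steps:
Mul(-106, Function('A')(1)) = Mul(-106, Mul(-12, 1)) = Mul(-106, -12) = 1272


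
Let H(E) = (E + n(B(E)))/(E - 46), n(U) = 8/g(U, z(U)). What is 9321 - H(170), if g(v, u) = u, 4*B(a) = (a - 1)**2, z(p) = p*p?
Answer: 471343078015993/50575304702 ≈ 9319.6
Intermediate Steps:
z(p) = p**2
B(a) = (-1 + a)**2/4 (B(a) = (a - 1)**2/4 = (-1 + a)**2/4)
n(U) = 8/U**2 (n(U) = 8/(U**2) = 8/U**2)
H(E) = (E + 128/(-1 + E)**4)/(-46 + E) (H(E) = (E + 8/((-1 + E)**2/4)**2)/(E - 46) = (E + 8*(16/(-1 + E)**4))/(-46 + E) = (E + 128/(-1 + E)**4)/(-46 + E))
9321 - H(170) = 9321 - (128 + 170*(-1 + 170)**4)/((-1 + 170)**4*(-46 + 170)) = 9321 - (128 + 170*169**4)/(169**4*124) = 9321 - (128 + 170*815730721)/(815730721*124) = 9321 - (128 + 138674222570)/(815730721*124) = 9321 - 138674222698/(815730721*124) = 9321 - 1*69337111349/50575304702 = 9321 - 69337111349/50575304702 = 471343078015993/50575304702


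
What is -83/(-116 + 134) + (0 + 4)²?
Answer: 205/18 ≈ 11.389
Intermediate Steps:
-83/(-116 + 134) + (0 + 4)² = -83/18 + 4² = -83*1/18 + 16 = -83/18 + 16 = 205/18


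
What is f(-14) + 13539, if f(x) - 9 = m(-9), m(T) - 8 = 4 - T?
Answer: 13569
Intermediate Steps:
m(T) = 12 - T (m(T) = 8 + (4 - T) = 12 - T)
f(x) = 30 (f(x) = 9 + (12 - 1*(-9)) = 9 + (12 + 9) = 9 + 21 = 30)
f(-14) + 13539 = 30 + 13539 = 13569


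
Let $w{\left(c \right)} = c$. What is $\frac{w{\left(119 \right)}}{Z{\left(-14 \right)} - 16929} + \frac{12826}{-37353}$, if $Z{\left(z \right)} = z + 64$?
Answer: $- \frac{220935061}{630481287} \approx -0.35042$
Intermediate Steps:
$Z{\left(z \right)} = 64 + z$
$\frac{w{\left(119 \right)}}{Z{\left(-14 \right)} - 16929} + \frac{12826}{-37353} = \frac{119}{\left(64 - 14\right) - 16929} + \frac{12826}{-37353} = \frac{119}{50 - 16929} + 12826 \left(- \frac{1}{37353}\right) = \frac{119}{-16879} - \frac{12826}{37353} = 119 \left(- \frac{1}{16879}\right) - \frac{12826}{37353} = - \frac{119}{16879} - \frac{12826}{37353} = - \frac{220935061}{630481287}$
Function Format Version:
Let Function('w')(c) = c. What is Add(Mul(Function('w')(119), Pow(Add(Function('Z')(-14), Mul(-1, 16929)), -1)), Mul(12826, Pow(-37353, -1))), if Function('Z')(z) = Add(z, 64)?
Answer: Rational(-220935061, 630481287) ≈ -0.35042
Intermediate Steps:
Function('Z')(z) = Add(64, z)
Add(Mul(Function('w')(119), Pow(Add(Function('Z')(-14), Mul(-1, 16929)), -1)), Mul(12826, Pow(-37353, -1))) = Add(Mul(119, Pow(Add(Add(64, -14), Mul(-1, 16929)), -1)), Mul(12826, Pow(-37353, -1))) = Add(Mul(119, Pow(Add(50, -16929), -1)), Mul(12826, Rational(-1, 37353))) = Add(Mul(119, Pow(-16879, -1)), Rational(-12826, 37353)) = Add(Mul(119, Rational(-1, 16879)), Rational(-12826, 37353)) = Add(Rational(-119, 16879), Rational(-12826, 37353)) = Rational(-220935061, 630481287)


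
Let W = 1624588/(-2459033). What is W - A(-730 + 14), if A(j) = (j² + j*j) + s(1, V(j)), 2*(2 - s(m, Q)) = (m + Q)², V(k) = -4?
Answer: -296620178859/289298 ≈ -1.0253e+6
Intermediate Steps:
s(m, Q) = 2 - (Q + m)²/2 (s(m, Q) = 2 - (m + Q)²/2 = 2 - (Q + m)²/2)
W = -95564/144649 (W = 1624588*(-1/2459033) = -95564/144649 ≈ -0.66066)
A(j) = -5/2 + 2*j² (A(j) = (j² + j*j) + (2 - (-4 + 1)²/2) = (j² + j²) + (2 - ½*(-3)²) = 2*j² + (2 - ½*9) = 2*j² + (2 - 9/2) = 2*j² - 5/2 = -5/2 + 2*j²)
W - A(-730 + 14) = -95564/144649 - (-5/2 + 2*(-730 + 14)²) = -95564/144649 - (-5/2 + 2*(-716)²) = -95564/144649 - (-5/2 + 2*512656) = -95564/144649 - (-5/2 + 1025312) = -95564/144649 - 1*2050619/2 = -95564/144649 - 2050619/2 = -296620178859/289298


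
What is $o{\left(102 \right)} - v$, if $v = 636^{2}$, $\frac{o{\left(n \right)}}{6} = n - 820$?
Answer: $-408804$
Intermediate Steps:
$o{\left(n \right)} = -4920 + 6 n$ ($o{\left(n \right)} = 6 \left(n - 820\right) = 6 \left(-820 + n\right) = -4920 + 6 n$)
$v = 404496$
$o{\left(102 \right)} - v = \left(-4920 + 6 \cdot 102\right) - 404496 = \left(-4920 + 612\right) - 404496 = -4308 - 404496 = -408804$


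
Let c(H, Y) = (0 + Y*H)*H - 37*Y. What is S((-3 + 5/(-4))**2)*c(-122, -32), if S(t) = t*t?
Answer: -1240036287/8 ≈ -1.5500e+8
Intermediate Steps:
S(t) = t**2
c(H, Y) = -37*Y + Y*H**2 (c(H, Y) = (0 + H*Y)*H - 37*Y = (H*Y)*H - 37*Y = Y*H**2 - 37*Y = -37*Y + Y*H**2)
S((-3 + 5/(-4))**2)*c(-122, -32) = ((-3 + 5/(-4))**2)**2*(-32*(-37 + (-122)**2)) = ((-3 + 5*(-1/4))**2)**2*(-32*(-37 + 14884)) = ((-3 - 5/4)**2)**2*(-32*14847) = ((-17/4)**2)**2*(-475104) = (289/16)**2*(-475104) = (83521/256)*(-475104) = -1240036287/8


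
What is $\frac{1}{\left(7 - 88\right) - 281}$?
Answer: $- \frac{1}{362} \approx -0.0027624$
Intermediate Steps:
$\frac{1}{\left(7 - 88\right) - 281} = \frac{1}{-81 - 281} = \frac{1}{-362} = - \frac{1}{362}$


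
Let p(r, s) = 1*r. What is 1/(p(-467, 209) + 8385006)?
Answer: 1/8384539 ≈ 1.1927e-7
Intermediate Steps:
p(r, s) = r
1/(p(-467, 209) + 8385006) = 1/(-467 + 8385006) = 1/8384539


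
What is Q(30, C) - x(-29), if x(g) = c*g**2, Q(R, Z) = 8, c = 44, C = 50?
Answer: -36996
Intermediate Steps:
x(g) = 44*g**2
Q(30, C) - x(-29) = 8 - 44*(-29)**2 = 8 - 44*841 = 8 - 1*37004 = 8 - 37004 = -36996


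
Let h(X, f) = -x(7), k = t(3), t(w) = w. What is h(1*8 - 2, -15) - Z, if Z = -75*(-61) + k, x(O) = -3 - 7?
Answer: -4568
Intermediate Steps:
x(O) = -10
k = 3
h(X, f) = 10 (h(X, f) = -1*(-10) = 10)
Z = 4578 (Z = -75*(-61) + 3 = 4575 + 3 = 4578)
h(1*8 - 2, -15) - Z = 10 - 1*4578 = 10 - 4578 = -4568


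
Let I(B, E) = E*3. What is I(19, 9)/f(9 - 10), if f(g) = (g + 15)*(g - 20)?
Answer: -9/98 ≈ -0.091837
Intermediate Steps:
f(g) = (-20 + g)*(15 + g) (f(g) = (15 + g)*(-20 + g) = (-20 + g)*(15 + g))
I(B, E) = 3*E
I(19, 9)/f(9 - 10) = (3*9)/(-300 + (9 - 10)² - 5*(9 - 10)) = 27/(-300 + (-1)² - 5*(-1)) = 27/(-300 + 1 + 5) = 27/(-294) = -1/294*27 = -9/98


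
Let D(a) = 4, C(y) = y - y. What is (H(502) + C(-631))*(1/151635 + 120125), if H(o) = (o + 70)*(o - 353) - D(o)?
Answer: 517456105513408/50545 ≈ 1.0238e+10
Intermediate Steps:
C(y) = 0
H(o) = -4 + (-353 + o)*(70 + o) (H(o) = (o + 70)*(o - 353) - 1*4 = (70 + o)*(-353 + o) - 4 = (-353 + o)*(70 + o) - 4 = -4 + (-353 + o)*(70 + o))
(H(502) + C(-631))*(1/151635 + 120125) = ((-24714 + 502² - 283*502) + 0)*(1/151635 + 120125) = ((-24714 + 252004 - 142066) + 0)*(1/151635 + 120125) = (85224 + 0)*(18215154376/151635) = 85224*(18215154376/151635) = 517456105513408/50545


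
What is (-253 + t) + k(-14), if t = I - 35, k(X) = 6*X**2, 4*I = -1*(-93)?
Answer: 3645/4 ≈ 911.25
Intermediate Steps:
I = 93/4 (I = (-1*(-93))/4 = (1/4)*93 = 93/4 ≈ 23.250)
t = -47/4 (t = 93/4 - 35 = -47/4 ≈ -11.750)
(-253 + t) + k(-14) = (-253 - 47/4) + 6*(-14)**2 = -1059/4 + 6*196 = -1059/4 + 1176 = 3645/4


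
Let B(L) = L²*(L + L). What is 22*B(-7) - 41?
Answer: -15133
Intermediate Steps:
B(L) = 2*L³ (B(L) = L²*(2*L) = 2*L³)
22*B(-7) - 41 = 22*(2*(-7)³) - 41 = 22*(2*(-343)) - 41 = 22*(-686) - 41 = -15092 - 41 = -15133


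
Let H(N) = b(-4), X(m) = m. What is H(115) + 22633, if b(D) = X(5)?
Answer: 22638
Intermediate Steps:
b(D) = 5
H(N) = 5
H(115) + 22633 = 5 + 22633 = 22638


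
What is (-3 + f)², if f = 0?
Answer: 9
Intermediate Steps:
(-3 + f)² = (-3 + 0)² = (-3)² = 9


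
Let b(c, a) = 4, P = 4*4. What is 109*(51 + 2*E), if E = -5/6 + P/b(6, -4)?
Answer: 18748/3 ≈ 6249.3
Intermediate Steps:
P = 16
E = 19/6 (E = -5/6 + 16/4 = -5*1/6 + 16*(1/4) = -5/6 + 4 = 19/6 ≈ 3.1667)
109*(51 + 2*E) = 109*(51 + 2*(19/6)) = 109*(51 + 19/3) = 109*(172/3) = 18748/3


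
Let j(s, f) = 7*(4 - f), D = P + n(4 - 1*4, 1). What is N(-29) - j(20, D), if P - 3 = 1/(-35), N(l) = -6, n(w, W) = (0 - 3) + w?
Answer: -171/5 ≈ -34.200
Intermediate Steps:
n(w, W) = -3 + w
P = 104/35 (P = 3 + 1/(-35) = 3 - 1/35 = 104/35 ≈ 2.9714)
D = -1/35 (D = 104/35 + (-3 + (4 - 1*4)) = 104/35 + (-3 + (4 - 4)) = 104/35 + (-3 + 0) = 104/35 - 3 = -1/35 ≈ -0.028571)
j(s, f) = 28 - 7*f
N(-29) - j(20, D) = -6 - (28 - 7*(-1/35)) = -6 - (28 + ⅕) = -6 - 1*141/5 = -6 - 141/5 = -171/5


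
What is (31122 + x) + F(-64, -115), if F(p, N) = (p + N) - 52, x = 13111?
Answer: 44002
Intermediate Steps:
F(p, N) = -52 + N + p (F(p, N) = (N + p) - 52 = -52 + N + p)
(31122 + x) + F(-64, -115) = (31122 + 13111) + (-52 - 115 - 64) = 44233 - 231 = 44002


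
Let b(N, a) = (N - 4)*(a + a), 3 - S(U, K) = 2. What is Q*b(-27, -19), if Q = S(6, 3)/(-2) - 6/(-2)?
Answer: 2945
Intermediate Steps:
S(U, K) = 1 (S(U, K) = 3 - 1*2 = 3 - 2 = 1)
b(N, a) = 2*a*(-4 + N) (b(N, a) = (-4 + N)*(2*a) = 2*a*(-4 + N))
Q = 5/2 (Q = 1/(-2) - 6/(-2) = 1*(-1/2) - 6*(-1/2) = -1/2 + 3 = 5/2 ≈ 2.5000)
Q*b(-27, -19) = 5*(2*(-19)*(-4 - 27))/2 = 5*(2*(-19)*(-31))/2 = (5/2)*1178 = 2945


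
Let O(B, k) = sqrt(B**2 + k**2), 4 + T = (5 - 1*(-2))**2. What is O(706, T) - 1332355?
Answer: -1332355 + sqrt(500461) ≈ -1.3316e+6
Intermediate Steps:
T = 45 (T = -4 + (5 - 1*(-2))**2 = -4 + (5 + 2)**2 = -4 + 7**2 = -4 + 49 = 45)
O(706, T) - 1332355 = sqrt(706**2 + 45**2) - 1332355 = sqrt(498436 + 2025) - 1332355 = sqrt(500461) - 1332355 = -1332355 + sqrt(500461)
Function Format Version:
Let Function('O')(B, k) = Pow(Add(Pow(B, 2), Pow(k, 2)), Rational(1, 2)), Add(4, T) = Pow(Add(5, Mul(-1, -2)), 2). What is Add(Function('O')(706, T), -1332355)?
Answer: Add(-1332355, Pow(500461, Rational(1, 2))) ≈ -1.3316e+6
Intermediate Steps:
T = 45 (T = Add(-4, Pow(Add(5, Mul(-1, -2)), 2)) = Add(-4, Pow(Add(5, 2), 2)) = Add(-4, Pow(7, 2)) = Add(-4, 49) = 45)
Add(Function('O')(706, T), -1332355) = Add(Pow(Add(Pow(706, 2), Pow(45, 2)), Rational(1, 2)), -1332355) = Add(Pow(Add(498436, 2025), Rational(1, 2)), -1332355) = Add(Pow(500461, Rational(1, 2)), -1332355) = Add(-1332355, Pow(500461, Rational(1, 2)))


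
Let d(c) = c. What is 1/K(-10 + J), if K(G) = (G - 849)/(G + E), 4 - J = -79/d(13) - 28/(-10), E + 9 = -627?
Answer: 13839/18454 ≈ 0.74992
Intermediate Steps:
E = -636 (E = -9 - 627 = -636)
J = 473/65 (J = 4 - (-79/13 - 28/(-10)) = 4 - (-79*1/13 - 28*(-⅒)) = 4 - (-79/13 + 14/5) = 4 - 1*(-213/65) = 4 + 213/65 = 473/65 ≈ 7.2769)
K(G) = (-849 + G)/(-636 + G) (K(G) = (G - 849)/(G - 636) = (-849 + G)/(-636 + G))
1/K(-10 + J) = 1/((-849 + (-10 + 473/65))/(-636 + (-10 + 473/65))) = 1/((-849 - 177/65)/(-636 - 177/65)) = 1/(-55362/65/(-41517/65)) = 1/(-65/41517*(-55362/65)) = 1/(18454/13839) = 13839/18454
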